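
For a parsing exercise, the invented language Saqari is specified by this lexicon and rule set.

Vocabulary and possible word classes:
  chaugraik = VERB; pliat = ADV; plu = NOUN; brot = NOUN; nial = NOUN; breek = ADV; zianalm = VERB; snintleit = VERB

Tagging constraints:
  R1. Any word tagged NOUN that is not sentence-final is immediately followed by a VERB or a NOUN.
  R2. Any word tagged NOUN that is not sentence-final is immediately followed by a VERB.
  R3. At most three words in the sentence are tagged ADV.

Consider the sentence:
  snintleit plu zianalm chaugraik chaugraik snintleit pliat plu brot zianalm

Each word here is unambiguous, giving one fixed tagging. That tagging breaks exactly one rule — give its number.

2

Fixed tagging: VERB NOUN VERB VERB VERB VERB ADV NOUN NOUN VERB.
Checking each rule: R1 holds, R2 violated, R3 holds.
Only rule 2 fails.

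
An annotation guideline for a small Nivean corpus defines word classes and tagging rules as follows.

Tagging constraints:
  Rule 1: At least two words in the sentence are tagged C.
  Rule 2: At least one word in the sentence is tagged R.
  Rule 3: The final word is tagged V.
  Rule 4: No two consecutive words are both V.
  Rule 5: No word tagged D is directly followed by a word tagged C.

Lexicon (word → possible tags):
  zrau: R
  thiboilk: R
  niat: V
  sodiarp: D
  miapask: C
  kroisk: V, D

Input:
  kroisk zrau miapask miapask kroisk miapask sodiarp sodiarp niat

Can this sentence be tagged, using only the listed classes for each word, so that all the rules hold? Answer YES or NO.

YES

Candidates per position — 1:kroisk {V,D}; 2:zrau {R}; 3:miapask {C}; 4:miapask {C}; 5:kroisk {V,D}; 6:miapask {C}; 7:sodiarp {D}; 8:sodiarp {D}; 9:niat {V}.
One satisfying assignment: V R C C V C D D V.
Checking: rule 1 ✓; rule 2 ✓; rule 3 ✓; rule 4 ✓; rule 5 ✓.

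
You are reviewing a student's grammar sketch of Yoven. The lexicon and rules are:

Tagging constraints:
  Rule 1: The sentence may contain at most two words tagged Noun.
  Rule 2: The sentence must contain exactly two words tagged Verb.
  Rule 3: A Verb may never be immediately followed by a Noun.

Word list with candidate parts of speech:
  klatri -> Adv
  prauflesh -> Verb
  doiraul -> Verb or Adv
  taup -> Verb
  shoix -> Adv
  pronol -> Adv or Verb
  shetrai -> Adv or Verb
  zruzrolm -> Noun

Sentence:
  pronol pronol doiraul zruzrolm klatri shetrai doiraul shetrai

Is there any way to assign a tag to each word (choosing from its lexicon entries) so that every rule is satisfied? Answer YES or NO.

YES

Candidates per position — 1:pronol {Adv,Verb}; 2:pronol {Adv,Verb}; 3:doiraul {Verb,Adv}; 4:zruzrolm {Noun}; 5:klatri {Adv}; 6:shetrai {Adv,Verb}; 7:doiraul {Verb,Adv}; 8:shetrai {Adv,Verb}.
One satisfying assignment: Verb Adv Adv Noun Adv Adv Adv Verb.
Check: rule 1 holds; rule 2 holds; rule 3 holds.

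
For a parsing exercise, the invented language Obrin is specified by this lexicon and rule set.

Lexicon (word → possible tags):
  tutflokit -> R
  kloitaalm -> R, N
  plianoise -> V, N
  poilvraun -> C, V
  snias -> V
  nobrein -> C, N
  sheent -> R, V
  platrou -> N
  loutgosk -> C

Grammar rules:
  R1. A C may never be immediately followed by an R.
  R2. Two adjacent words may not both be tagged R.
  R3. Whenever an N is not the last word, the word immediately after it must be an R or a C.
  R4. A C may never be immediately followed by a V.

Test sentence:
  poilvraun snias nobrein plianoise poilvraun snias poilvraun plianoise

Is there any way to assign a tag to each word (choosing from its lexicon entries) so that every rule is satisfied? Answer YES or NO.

NO

Candidates per position — 1:poilvraun {C,V}; 2:snias {V}; 3:nobrein {C,N}; 4:plianoise {V,N}; 5:poilvraun {C,V}; 6:snias {V}; 7:poilvraun {C,V}; 8:plianoise {V,N}.
Every candidate sequence violates at least one rule; no consistent tagging exists.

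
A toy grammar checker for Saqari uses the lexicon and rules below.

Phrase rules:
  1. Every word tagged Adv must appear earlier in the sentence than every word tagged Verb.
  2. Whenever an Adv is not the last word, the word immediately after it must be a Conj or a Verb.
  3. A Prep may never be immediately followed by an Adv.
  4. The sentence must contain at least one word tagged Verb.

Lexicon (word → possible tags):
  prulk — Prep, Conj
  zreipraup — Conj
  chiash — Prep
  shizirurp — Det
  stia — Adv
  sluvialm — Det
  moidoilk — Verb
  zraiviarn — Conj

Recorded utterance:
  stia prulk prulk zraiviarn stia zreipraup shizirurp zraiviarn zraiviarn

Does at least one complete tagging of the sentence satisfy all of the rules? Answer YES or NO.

NO

Candidates per position — 1:stia {Adv}; 2:prulk {Prep,Conj}; 3:prulk {Prep,Conj}; 4:zraiviarn {Conj}; 5:stia {Adv}; 6:zreipraup {Conj}; 7:shizirurp {Det}; 8:zraiviarn {Conj}; 9:zraiviarn {Conj}.
Rule 4 cannot be satisfied by any choice of tags from the lexicon.
So there is no consistent tagging.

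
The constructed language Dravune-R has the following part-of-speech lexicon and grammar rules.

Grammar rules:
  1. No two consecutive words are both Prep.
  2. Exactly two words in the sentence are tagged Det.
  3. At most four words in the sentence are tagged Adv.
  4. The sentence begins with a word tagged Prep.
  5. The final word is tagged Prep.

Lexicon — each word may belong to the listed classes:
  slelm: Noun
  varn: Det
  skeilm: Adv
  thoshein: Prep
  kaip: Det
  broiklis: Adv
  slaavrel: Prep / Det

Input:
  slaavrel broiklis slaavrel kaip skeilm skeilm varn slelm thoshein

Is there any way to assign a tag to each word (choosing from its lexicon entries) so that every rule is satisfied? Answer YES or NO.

YES

Candidates per position — 1:slaavrel {Prep,Det}; 2:broiklis {Adv}; 3:slaavrel {Prep,Det}; 4:kaip {Det}; 5:skeilm {Adv}; 6:skeilm {Adv}; 7:varn {Det}; 8:slelm {Noun}; 9:thoshein {Prep}.
One satisfying assignment: Prep Adv Prep Det Adv Adv Det Noun Prep.
Rule-by-rule: rule 1 ok; rule 2 ok; rule 3 ok; rule 4 ok; rule 5 ok.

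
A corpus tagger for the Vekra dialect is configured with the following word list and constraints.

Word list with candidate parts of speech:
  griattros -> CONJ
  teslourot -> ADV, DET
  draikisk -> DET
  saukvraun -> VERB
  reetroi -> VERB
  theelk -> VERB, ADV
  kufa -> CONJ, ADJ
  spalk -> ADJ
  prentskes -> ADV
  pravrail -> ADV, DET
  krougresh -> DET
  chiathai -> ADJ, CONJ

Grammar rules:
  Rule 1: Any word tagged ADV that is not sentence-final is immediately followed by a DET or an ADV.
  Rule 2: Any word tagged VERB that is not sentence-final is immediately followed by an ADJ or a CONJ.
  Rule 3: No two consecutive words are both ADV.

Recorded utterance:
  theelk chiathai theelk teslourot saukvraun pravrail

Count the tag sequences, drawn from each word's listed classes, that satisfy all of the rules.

0

Candidates per position — 1:theelk {VERB,ADV}; 2:chiathai {ADJ,CONJ}; 3:theelk {VERB,ADV}; 4:teslourot {ADV,DET}; 5:saukvraun {VERB}; 6:pravrail {ADV,DET}.
There are 32 candidate sequences in total.
Rule 2 cannot be satisfied by any choice of tags from the lexicon.
So there is no consistent tagging.
Count = 0.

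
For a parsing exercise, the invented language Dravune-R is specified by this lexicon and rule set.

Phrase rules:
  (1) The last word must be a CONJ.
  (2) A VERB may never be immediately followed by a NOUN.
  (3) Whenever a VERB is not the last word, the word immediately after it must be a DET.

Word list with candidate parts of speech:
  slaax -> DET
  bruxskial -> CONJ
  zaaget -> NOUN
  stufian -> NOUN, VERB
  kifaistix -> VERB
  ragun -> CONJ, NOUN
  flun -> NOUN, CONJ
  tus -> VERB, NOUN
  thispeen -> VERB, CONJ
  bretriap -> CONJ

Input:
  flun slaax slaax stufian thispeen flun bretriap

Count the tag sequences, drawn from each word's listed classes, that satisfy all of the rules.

Candidates per position — 1:flun {NOUN,CONJ}; 2:slaax {DET}; 3:slaax {DET}; 4:stufian {NOUN,VERB}; 5:thispeen {VERB,CONJ}; 6:flun {NOUN,CONJ}; 7:bretriap {CONJ}.
There are 16 candidate sequences in total.
The sequences that satisfy every rule: NOUN DET DET NOUN CONJ NOUN CONJ; NOUN DET DET NOUN CONJ CONJ CONJ; CONJ DET DET NOUN CONJ NOUN CONJ; CONJ DET DET NOUN CONJ CONJ CONJ.
Count = 4.

4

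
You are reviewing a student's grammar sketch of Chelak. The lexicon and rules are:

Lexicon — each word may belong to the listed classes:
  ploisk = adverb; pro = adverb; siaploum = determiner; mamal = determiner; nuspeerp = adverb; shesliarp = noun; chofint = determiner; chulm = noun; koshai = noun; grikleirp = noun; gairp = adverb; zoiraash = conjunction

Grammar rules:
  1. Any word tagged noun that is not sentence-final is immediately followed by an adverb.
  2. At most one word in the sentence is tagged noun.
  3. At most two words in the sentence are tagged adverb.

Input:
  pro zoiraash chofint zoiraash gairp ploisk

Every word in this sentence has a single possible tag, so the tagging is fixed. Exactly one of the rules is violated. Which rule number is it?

Fixed tagging: adverb conjunction determiner conjunction adverb adverb.
Applying the rules: R1 holds, R2 holds, R3 violated.
Only rule 3 fails.

3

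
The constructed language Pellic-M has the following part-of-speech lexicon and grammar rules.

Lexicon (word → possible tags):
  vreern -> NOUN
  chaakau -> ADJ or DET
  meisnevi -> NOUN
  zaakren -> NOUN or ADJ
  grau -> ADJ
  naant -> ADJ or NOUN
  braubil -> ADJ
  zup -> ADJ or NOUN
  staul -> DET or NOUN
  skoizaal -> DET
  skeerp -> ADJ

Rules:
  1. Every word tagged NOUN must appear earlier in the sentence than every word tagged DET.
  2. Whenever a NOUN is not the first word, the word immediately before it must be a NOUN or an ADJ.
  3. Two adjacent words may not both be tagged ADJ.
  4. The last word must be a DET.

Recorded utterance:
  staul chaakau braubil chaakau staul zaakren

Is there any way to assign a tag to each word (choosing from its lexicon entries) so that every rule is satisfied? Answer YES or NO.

NO

Candidates per position — 1:staul {DET,NOUN}; 2:chaakau {ADJ,DET}; 3:braubil {ADJ}; 4:chaakau {ADJ,DET}; 5:staul {DET,NOUN}; 6:zaakren {NOUN,ADJ}.
Rule 4 cannot be satisfied by any choice of tags from the lexicon.
So there is no consistent tagging.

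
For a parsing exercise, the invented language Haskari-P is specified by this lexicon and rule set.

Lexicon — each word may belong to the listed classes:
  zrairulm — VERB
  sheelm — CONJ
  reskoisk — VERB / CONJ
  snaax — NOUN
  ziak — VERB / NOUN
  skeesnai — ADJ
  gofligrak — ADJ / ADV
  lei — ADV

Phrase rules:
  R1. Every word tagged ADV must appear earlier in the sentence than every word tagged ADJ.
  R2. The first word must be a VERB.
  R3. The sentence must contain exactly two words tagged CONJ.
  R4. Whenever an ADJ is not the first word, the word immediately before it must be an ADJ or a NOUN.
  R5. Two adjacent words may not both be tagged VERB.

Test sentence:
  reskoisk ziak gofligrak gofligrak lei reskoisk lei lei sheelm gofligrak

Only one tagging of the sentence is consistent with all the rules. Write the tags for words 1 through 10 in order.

Candidates per position — 1:reskoisk {VERB,CONJ}; 2:ziak {VERB,NOUN}; 3:gofligrak {ADJ,ADV}; 4:gofligrak {ADJ,ADV}; 5:lei {ADV}; 6:reskoisk {VERB,CONJ}; 7:lei {ADV}; 8:lei {ADV}; 9:sheelm {CONJ}; 10:gofligrak {ADJ,ADV}.
Position 1: CONJ is ruled out by rule 2; that leaves VERB.
Position 2: VERB is ruled out by rule 5; that leaves NOUN.
Position 3: ADJ is ruled out by rule 1; that leaves ADV.
Position 4: ADJ is ruled out by rule 1; that leaves ADV.
Position 6: VERB is ruled out by rule 3; that leaves CONJ.
Position 10: ADJ is ruled out by rule 4; that leaves ADV.
So the tagging must be: VERB NOUN ADV ADV ADV CONJ ADV ADV CONJ ADV.
Verifying each rule — rule 1 holds; rule 2 holds; rule 3 holds; rule 4 holds; rule 5 holds.

VERB NOUN ADV ADV ADV CONJ ADV ADV CONJ ADV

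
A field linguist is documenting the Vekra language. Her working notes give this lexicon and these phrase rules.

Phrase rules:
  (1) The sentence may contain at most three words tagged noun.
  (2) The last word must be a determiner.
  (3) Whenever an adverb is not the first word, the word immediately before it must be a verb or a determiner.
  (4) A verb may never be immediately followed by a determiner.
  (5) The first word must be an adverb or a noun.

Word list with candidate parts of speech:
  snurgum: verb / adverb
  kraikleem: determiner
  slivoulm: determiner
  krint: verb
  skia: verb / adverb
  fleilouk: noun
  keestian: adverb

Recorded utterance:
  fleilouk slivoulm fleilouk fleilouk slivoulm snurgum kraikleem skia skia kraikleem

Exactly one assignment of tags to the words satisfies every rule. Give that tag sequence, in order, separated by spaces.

noun determiner noun noun determiner adverb determiner verb adverb determiner

Candidates per position — 1:fleilouk {noun}; 2:slivoulm {determiner}; 3:fleilouk {noun}; 4:fleilouk {noun}; 5:slivoulm {determiner}; 6:snurgum {verb,adverb}; 7:kraikleem {determiner}; 8:skia {verb,adverb}; 9:skia {verb,adverb}; 10:kraikleem {determiner}.
Position 6: tagging it verb would leave rule 4 unsatisfiable, so it must be adverb.
Position 9: tagging it verb would leave rule 4 unsatisfiable, so it must be adverb.
Position 8: tagging it adverb would leave rule 3 unsatisfiable, so it must be verb.
The only consistent sequence is: noun determiner noun noun determiner adverb determiner verb adverb determiner.
Check: rule 1 satisfied; rule 2 satisfied; rule 3 satisfied; rule 4 satisfied; rule 5 satisfied.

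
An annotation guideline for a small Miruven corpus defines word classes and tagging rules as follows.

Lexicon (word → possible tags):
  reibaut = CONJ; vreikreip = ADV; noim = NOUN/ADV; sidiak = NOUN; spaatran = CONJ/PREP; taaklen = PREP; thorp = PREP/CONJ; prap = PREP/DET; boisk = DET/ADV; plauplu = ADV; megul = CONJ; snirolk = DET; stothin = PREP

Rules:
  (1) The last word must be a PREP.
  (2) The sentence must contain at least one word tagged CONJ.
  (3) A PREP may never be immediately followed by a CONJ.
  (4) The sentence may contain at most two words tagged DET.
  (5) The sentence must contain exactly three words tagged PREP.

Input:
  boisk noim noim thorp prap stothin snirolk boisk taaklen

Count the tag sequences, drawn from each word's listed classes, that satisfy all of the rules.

Candidates per position — 1:boisk {DET,ADV}; 2:noim {NOUN,ADV}; 3:noim {NOUN,ADV}; 4:thorp {PREP,CONJ}; 5:prap {PREP,DET}; 6:stothin {PREP}; 7:snirolk {DET}; 8:boisk {DET,ADV}; 9:taaklen {PREP}.
There are 64 candidate sequences in total.
Checking each against the rules leaves 12 sequences.
Count = 12.

12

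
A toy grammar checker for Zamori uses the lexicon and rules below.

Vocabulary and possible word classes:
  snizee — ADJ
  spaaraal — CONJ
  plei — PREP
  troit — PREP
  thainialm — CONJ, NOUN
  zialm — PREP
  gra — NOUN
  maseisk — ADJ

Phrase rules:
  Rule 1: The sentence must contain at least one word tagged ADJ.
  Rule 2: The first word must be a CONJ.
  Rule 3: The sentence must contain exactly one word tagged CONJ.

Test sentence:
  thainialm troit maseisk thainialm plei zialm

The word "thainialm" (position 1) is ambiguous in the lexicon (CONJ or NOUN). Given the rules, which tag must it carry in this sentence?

Candidates per position — 1:thainialm {CONJ,NOUN}; 2:troit {PREP}; 3:maseisk {ADJ}; 4:thainialm {CONJ,NOUN}; 5:plei {PREP}; 6:zialm {PREP}.
Position 1: NOUN is ruled out by rule 2; that leaves CONJ.
Position 4: CONJ is ruled out by rule 3; that leaves NOUN.
That leaves exactly one tagging: CONJ PREP ADJ NOUN PREP PREP.
Verifying each rule — rule 1 ✓; rule 2 ✓; rule 3 ✓.

CONJ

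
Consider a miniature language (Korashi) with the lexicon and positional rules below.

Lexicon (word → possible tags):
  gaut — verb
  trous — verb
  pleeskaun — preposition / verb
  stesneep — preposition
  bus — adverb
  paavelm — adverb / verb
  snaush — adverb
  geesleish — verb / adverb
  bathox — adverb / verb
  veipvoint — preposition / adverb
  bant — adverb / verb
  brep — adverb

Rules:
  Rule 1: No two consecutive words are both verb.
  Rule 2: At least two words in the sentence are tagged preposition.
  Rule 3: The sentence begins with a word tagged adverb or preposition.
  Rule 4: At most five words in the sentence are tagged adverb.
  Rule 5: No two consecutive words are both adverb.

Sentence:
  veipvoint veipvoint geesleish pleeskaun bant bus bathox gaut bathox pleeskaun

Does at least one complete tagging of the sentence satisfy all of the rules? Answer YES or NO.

Candidates per position — 1:veipvoint {preposition,adverb}; 2:veipvoint {preposition,adverb}; 3:geesleish {verb,adverb}; 4:pleeskaun {preposition,verb}; 5:bant {adverb,verb}; 6:bus {adverb}; 7:bathox {adverb,verb}; 8:gaut {verb}; 9:bathox {adverb,verb}; 10:pleeskaun {preposition,verb}.
Every candidate sequence violates at least one rule; no consistent tagging exists.

NO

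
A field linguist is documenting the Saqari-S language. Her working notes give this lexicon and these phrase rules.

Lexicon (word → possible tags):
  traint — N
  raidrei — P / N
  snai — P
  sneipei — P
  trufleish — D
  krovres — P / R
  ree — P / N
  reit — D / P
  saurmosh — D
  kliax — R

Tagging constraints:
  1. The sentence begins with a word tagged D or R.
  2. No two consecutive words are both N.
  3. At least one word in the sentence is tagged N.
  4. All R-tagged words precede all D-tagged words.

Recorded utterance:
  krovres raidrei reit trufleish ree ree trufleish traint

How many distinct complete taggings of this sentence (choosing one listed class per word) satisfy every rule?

Candidates per position — 1:krovres {P,R}; 2:raidrei {P,N}; 3:reit {D,P}; 4:trufleish {D}; 5:ree {P,N}; 6:ree {P,N}; 7:trufleish {D}; 8:traint {N}.
There are 32 candidate sequences in total.
Checking each against the rules leaves 12 sequences.
Count = 12.

12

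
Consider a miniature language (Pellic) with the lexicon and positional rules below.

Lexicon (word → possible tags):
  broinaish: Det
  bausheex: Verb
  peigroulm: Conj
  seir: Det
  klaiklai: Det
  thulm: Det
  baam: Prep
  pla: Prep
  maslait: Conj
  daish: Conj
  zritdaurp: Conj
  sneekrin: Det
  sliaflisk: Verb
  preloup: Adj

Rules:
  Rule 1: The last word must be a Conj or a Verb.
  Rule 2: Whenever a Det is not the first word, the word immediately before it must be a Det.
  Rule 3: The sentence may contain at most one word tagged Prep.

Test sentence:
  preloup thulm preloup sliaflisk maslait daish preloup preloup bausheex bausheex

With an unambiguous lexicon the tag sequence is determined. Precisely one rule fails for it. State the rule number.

Fixed tagging: Adj Det Adj Verb Conj Conj Adj Adj Verb Verb.
Applying the rules: R1 ✓, R2 ✗, R3 ✓.
Only rule 2 fails.

2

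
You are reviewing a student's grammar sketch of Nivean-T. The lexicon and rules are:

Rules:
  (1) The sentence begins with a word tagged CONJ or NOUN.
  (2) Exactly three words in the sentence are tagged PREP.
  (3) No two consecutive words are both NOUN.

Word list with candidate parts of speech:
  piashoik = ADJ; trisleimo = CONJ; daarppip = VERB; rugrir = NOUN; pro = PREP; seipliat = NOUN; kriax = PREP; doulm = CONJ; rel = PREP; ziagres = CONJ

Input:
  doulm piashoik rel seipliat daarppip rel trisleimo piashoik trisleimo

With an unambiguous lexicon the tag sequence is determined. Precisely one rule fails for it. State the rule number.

2

Fixed tagging: CONJ ADJ PREP NOUN VERB PREP CONJ ADJ CONJ.
Checking each rule: R1 pass, R2 fail, R3 pass.
Only rule 2 fails.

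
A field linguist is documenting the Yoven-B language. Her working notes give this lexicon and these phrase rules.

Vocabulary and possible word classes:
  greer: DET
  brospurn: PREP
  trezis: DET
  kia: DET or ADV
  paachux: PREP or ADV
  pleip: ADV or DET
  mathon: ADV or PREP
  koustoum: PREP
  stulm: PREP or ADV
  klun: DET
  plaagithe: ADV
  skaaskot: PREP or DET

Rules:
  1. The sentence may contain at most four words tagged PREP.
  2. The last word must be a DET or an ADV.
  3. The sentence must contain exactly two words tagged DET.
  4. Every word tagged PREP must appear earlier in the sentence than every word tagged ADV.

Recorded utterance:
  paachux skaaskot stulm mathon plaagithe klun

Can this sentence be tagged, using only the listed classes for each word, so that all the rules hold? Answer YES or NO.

YES

Candidates per position — 1:paachux {PREP,ADV}; 2:skaaskot {PREP,DET}; 3:stulm {PREP,ADV}; 4:mathon {ADV,PREP}; 5:plaagithe {ADV}; 6:klun {DET}.
One satisfying assignment: PREP DET PREP PREP ADV DET.
Check: rule 1 satisfied; rule 2 satisfied; rule 3 satisfied; rule 4 satisfied.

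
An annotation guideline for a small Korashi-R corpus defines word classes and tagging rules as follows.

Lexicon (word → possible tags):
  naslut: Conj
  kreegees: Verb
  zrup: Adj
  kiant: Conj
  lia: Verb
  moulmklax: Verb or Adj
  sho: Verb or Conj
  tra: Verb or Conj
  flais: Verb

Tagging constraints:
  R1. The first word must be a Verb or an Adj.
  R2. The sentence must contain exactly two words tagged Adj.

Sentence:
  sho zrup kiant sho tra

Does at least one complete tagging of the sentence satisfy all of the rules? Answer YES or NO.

NO

Candidates per position — 1:sho {Verb,Conj}; 2:zrup {Adj}; 3:kiant {Conj}; 4:sho {Verb,Conj}; 5:tra {Verb,Conj}.
Rule 2 cannot be satisfied by any choice of tags from the lexicon.
So there is no consistent tagging.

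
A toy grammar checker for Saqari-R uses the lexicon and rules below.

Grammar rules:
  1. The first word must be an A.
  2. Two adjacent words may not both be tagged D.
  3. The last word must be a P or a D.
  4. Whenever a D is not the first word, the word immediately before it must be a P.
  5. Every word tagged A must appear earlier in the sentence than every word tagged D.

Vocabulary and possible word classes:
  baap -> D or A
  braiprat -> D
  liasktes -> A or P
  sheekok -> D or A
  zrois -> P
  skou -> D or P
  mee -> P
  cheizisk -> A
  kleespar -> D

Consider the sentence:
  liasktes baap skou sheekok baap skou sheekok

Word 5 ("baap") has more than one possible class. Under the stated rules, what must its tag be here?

A

Candidates per position — 1:liasktes {A,P}; 2:baap {D,A}; 3:skou {D,P}; 4:sheekok {D,A}; 5:baap {D,A}; 6:skou {D,P}; 7:sheekok {D,A}.
Word 1 cannot be P — rule 1 would then fail for every completion. It is A.
Word 2 cannot be D — rule 4 would then fail for every completion. It is A.
Word 3 cannot be D — rule 4 would then fail for every completion. It is P.
Word 5 cannot be D — rule 4 would then fail for every completion. It is A.
Word 6 cannot be D — rule 4 would then fail for every completion. It is P.
Word 7 cannot be A — rule 3 would then fail for every completion. It is D.
Word 4 cannot be D — rule 5 would then fail for every completion. It is A.
The unique satisfying tagging is: A A P A A P D.
Check: rule 1 ✓; rule 2 ✓; rule 3 ✓; rule 4 ✓; rule 5 ✓.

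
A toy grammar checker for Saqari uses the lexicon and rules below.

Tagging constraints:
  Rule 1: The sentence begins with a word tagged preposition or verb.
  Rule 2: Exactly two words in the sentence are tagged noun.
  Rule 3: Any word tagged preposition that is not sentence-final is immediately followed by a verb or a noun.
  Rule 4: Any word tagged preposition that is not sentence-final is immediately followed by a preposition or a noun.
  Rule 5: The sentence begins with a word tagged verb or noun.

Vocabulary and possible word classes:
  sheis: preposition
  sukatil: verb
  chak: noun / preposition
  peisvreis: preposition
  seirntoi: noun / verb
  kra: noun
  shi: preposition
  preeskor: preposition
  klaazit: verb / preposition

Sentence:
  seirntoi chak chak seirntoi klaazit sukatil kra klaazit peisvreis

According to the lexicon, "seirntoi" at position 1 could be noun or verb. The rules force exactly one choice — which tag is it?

Candidates per position — 1:seirntoi {noun,verb}; 2:chak {noun,preposition}; 3:chak {noun,preposition}; 4:seirntoi {noun,verb}; 5:klaazit {verb,preposition}; 6:sukatil {verb}; 7:kra {noun}; 8:klaazit {verb,preposition}; 9:peisvreis {preposition}.
Word 1 cannot be noun — rule 1 would then fail for every completion. It is verb.
Word 5 cannot be preposition — rule 4 would then fail for every completion. It is verb.
Word 8 cannot be preposition — rule 3 would then fail for every completion. It is verb.
The remaining ambiguous positions (2, 3, 4) are resolved jointly — only one combination satisfies every rule.
That leaves exactly one tagging: verb preposition noun verb verb verb noun verb preposition.
Rule-by-rule: rule 1 ok; rule 2 ok; rule 3 ok; rule 4 ok; rule 5 ok.

verb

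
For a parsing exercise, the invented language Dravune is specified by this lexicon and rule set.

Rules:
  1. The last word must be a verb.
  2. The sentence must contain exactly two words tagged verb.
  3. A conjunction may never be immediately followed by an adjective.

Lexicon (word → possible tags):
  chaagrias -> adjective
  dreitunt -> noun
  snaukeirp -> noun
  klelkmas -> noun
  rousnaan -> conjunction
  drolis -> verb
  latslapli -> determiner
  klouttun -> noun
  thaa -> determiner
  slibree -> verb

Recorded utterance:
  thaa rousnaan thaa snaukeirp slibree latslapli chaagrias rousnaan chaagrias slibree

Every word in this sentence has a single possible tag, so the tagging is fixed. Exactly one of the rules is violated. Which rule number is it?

Fixed tagging: determiner conjunction determiner noun verb determiner adjective conjunction adjective verb.
Checking each rule: R1 holds, R2 holds, R3 violated.
Only rule 3 fails.

3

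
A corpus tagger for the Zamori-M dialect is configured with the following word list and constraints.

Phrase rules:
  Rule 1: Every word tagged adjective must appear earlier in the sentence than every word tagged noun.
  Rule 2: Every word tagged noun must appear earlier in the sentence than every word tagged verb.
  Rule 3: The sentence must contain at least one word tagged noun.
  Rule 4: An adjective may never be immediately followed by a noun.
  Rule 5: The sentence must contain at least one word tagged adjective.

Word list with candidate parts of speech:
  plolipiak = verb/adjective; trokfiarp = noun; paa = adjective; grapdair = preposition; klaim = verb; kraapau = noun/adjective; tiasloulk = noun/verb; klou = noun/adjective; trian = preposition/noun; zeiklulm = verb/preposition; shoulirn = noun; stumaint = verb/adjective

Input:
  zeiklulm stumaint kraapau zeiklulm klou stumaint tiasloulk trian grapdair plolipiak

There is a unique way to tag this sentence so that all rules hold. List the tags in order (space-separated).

Candidates per position — 1:zeiklulm {verb,preposition}; 2:stumaint {verb,adjective}; 3:kraapau {noun,adjective}; 4:zeiklulm {verb,preposition}; 5:klou {noun,adjective}; 6:stumaint {verb,adjective}; 7:tiasloulk {noun,verb}; 8:trian {preposition,noun}; 9:grapdair {preposition}; 10:plolipiak {verb,adjective}.
The remaining ambiguous positions (1, 2, 3, 4, 5, 6, 7, 8, 10) are resolved jointly — only one combination satisfies every rule.
The only consistent sequence is: preposition adjective adjective preposition noun verb verb preposition preposition verb.
Verifying each rule — rule 1 satisfied; rule 2 satisfied; rule 3 satisfied; rule 4 satisfied; rule 5 satisfied.

preposition adjective adjective preposition noun verb verb preposition preposition verb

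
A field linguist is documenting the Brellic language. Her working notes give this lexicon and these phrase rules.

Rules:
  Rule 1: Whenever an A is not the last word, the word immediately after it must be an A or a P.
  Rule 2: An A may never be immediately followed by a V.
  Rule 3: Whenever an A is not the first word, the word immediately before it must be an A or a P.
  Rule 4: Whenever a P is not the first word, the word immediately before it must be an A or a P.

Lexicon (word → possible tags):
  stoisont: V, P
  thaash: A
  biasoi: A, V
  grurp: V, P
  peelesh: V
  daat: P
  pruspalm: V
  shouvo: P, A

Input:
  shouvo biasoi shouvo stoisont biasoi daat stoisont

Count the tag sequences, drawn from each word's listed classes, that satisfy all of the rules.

Candidates per position — 1:shouvo {P,A}; 2:biasoi {A,V}; 3:shouvo {P,A}; 4:stoisont {V,P}; 5:biasoi {A,V}; 6:daat {P}; 7:stoisont {V,P}.
There are 64 candidate sequences in total.
Checking each against the rules leaves 8 sequences.
Count = 8.

8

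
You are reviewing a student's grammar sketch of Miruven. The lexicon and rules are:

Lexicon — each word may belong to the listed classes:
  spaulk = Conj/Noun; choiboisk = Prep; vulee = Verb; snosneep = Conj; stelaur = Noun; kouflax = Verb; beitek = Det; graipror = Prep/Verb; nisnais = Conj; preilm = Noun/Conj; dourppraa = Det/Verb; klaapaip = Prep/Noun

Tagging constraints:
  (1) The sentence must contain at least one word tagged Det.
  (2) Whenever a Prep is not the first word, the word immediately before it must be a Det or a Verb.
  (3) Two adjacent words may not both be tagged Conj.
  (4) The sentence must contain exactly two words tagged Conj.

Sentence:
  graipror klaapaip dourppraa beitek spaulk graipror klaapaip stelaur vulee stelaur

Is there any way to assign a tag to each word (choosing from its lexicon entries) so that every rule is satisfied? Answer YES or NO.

Candidates per position — 1:graipror {Prep,Verb}; 2:klaapaip {Prep,Noun}; 3:dourppraa {Det,Verb}; 4:beitek {Det}; 5:spaulk {Conj,Noun}; 6:graipror {Prep,Verb}; 7:klaapaip {Prep,Noun}; 8:stelaur {Noun}; 9:vulee {Verb}; 10:stelaur {Noun}.
Rule 4 cannot be satisfied by any choice of tags from the lexicon.
So there is no consistent tagging.

NO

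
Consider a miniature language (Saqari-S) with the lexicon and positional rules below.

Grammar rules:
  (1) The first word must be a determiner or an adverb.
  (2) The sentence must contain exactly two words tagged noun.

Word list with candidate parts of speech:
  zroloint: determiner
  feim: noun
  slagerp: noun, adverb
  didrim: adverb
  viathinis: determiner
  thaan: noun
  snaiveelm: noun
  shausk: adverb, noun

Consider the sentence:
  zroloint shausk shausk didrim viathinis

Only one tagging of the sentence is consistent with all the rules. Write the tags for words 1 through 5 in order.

Candidates per position — 1:zroloint {determiner}; 2:shausk {adverb,noun}; 3:shausk {adverb,noun}; 4:didrim {adverb}; 5:viathinis {determiner}.
Position 2: tagging it adverb would leave rule 2 unsatisfiable, so it must be noun.
Position 3: tagging it adverb would leave rule 2 unsatisfiable, so it must be noun.
The unique satisfying tagging is: determiner noun noun adverb determiner.
Check: rule 1 ok; rule 2 ok.

determiner noun noun adverb determiner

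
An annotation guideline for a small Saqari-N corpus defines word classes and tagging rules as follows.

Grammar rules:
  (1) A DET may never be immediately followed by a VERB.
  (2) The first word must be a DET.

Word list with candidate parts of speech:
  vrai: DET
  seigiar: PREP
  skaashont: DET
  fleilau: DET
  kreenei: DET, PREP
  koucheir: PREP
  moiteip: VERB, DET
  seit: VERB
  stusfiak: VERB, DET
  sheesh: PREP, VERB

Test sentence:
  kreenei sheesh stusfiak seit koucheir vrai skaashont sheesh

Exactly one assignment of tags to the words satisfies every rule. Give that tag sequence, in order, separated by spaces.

DET PREP VERB VERB PREP DET DET PREP

Candidates per position — 1:kreenei {DET,PREP}; 2:sheesh {PREP,VERB}; 3:stusfiak {VERB,DET}; 4:seit {VERB}; 5:koucheir {PREP}; 6:vrai {DET}; 7:skaashont {DET}; 8:sheesh {PREP,VERB}.
Position 1: PREP is ruled out by rule 2; that leaves DET.
Position 2: VERB is ruled out by rule 1; that leaves PREP.
Position 3: DET is ruled out by rule 1; that leaves VERB.
Position 8: VERB is ruled out by rule 1; that leaves PREP.
That leaves exactly one tagging: DET PREP VERB VERB PREP DET DET PREP.
Verifying each rule — rule 1 ✓; rule 2 ✓.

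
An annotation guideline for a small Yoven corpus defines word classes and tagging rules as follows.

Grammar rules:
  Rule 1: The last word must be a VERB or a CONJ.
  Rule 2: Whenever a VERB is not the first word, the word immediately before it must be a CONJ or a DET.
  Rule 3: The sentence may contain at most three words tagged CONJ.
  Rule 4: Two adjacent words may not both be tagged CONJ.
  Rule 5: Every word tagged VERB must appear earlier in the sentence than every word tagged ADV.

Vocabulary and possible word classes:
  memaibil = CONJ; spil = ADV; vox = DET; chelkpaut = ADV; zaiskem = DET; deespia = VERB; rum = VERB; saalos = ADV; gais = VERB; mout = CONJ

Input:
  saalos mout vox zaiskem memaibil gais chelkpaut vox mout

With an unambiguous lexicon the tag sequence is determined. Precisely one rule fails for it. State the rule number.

5

Fixed tagging: ADV CONJ DET DET CONJ VERB ADV DET CONJ.
Checking each rule: R1 holds, R2 holds, R3 holds, R4 holds, R5 violated.
Only rule 5 fails.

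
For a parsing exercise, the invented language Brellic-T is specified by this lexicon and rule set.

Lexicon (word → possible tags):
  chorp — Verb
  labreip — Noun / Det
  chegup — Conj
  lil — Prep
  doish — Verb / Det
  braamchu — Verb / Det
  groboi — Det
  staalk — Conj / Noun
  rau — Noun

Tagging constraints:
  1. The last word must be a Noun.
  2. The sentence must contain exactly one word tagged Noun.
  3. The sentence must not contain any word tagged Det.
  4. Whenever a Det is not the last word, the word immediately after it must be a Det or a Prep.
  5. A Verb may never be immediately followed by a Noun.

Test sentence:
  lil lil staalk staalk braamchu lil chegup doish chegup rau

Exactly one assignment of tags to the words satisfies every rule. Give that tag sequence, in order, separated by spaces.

Prep Prep Conj Conj Verb Prep Conj Verb Conj Noun

Candidates per position — 1:lil {Prep}; 2:lil {Prep}; 3:staalk {Conj,Noun}; 4:staalk {Conj,Noun}; 5:braamchu {Verb,Det}; 6:lil {Prep}; 7:chegup {Conj}; 8:doish {Verb,Det}; 9:chegup {Conj}; 10:rau {Noun}.
If word 3 were Noun, no tagging could satisfy rule 2; so word 3 is Conj.
If word 4 were Noun, no tagging could satisfy rule 2; so word 4 is Conj.
If word 5 were Det, no tagging could satisfy rule 3; so word 5 is Verb.
If word 8 were Det, no tagging could satisfy rule 3; so word 8 is Verb.
So the tagging must be: Prep Prep Conj Conj Verb Prep Conj Verb Conj Noun.
Check: rule 1 satisfied; rule 2 satisfied; rule 3 satisfied; rule 4 satisfied; rule 5 satisfied.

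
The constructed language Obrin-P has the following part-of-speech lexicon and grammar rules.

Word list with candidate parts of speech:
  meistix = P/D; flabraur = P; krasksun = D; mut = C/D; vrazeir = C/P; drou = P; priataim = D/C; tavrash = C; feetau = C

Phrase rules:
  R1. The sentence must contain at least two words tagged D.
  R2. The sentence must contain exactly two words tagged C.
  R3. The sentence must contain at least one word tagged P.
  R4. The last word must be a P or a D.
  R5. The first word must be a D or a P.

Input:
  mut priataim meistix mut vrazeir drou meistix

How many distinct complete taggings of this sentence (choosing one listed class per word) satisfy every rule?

Candidates per position — 1:mut {C,D}; 2:priataim {D,C}; 3:meistix {P,D}; 4:mut {C,D}; 5:vrazeir {C,P}; 6:drou {P}; 7:meistix {P,D}.
There are 64 candidate sequences in total.
Checking each against the rules leaves 11 sequences.
Count = 11.

11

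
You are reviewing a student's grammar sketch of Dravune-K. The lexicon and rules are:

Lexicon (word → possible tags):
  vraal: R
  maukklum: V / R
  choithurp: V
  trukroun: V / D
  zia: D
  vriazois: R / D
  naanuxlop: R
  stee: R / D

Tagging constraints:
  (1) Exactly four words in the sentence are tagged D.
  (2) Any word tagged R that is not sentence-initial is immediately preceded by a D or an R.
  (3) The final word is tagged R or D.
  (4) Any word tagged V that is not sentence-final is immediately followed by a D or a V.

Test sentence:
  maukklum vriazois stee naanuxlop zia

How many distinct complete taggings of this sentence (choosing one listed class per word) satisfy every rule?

0

Candidates per position — 1:maukklum {V,R}; 2:vriazois {R,D}; 3:stee {R,D}; 4:naanuxlop {R}; 5:zia {D}.
There are 8 candidate sequences in total.
Rule 1 cannot be satisfied by any choice of tags from the lexicon.
So there is no consistent tagging.
Count = 0.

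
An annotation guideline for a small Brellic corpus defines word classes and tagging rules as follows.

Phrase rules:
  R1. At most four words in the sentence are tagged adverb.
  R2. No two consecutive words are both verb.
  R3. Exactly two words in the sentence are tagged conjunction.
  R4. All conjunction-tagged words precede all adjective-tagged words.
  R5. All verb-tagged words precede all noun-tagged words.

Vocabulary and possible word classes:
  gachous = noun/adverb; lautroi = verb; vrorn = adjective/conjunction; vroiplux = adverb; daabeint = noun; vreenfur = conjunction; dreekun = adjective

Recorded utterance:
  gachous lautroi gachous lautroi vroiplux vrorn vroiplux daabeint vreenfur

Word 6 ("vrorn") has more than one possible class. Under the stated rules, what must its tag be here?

conjunction

Candidates per position — 1:gachous {noun,adverb}; 2:lautroi {verb}; 3:gachous {noun,adverb}; 4:lautroi {verb}; 5:vroiplux {adverb}; 6:vrorn {adjective,conjunction}; 7:vroiplux {adverb}; 8:daabeint {noun}; 9:vreenfur {conjunction}.
Position 1: noun is ruled out by rule 5; that leaves adverb.
Position 3: noun is ruled out by rule 5; that leaves adverb.
Position 6: adjective is ruled out by rule 3; that leaves conjunction.
The unique satisfying tagging is: adverb verb adverb verb adverb conjunction adverb noun conjunction.
Rule-by-rule: rule 1 satisfied; rule 2 satisfied; rule 3 satisfied; rule 4 satisfied; rule 5 satisfied.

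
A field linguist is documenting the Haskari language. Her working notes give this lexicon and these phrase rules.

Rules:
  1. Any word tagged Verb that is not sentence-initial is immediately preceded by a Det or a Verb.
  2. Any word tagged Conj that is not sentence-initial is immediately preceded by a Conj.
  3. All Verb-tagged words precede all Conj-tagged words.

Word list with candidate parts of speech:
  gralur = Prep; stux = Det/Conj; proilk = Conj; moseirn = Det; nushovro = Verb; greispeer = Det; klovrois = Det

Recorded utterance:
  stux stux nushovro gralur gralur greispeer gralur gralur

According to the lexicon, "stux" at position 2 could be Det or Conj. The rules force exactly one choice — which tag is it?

Candidates per position — 1:stux {Det,Conj}; 2:stux {Det,Conj}; 3:nushovro {Verb}; 4:gralur {Prep}; 5:gralur {Prep}; 6:greispeer {Det}; 7:gralur {Prep}; 8:gralur {Prep}.
If word 1 were Conj, no tagging could satisfy rule 3; so word 1 is Det.
If word 2 were Conj, no tagging could satisfy rule 1; so word 2 is Det.
The unique satisfying tagging is: Det Det Verb Prep Prep Det Prep Prep.
Verifying each rule — rule 1 ok; rule 2 ok; rule 3 ok.

Det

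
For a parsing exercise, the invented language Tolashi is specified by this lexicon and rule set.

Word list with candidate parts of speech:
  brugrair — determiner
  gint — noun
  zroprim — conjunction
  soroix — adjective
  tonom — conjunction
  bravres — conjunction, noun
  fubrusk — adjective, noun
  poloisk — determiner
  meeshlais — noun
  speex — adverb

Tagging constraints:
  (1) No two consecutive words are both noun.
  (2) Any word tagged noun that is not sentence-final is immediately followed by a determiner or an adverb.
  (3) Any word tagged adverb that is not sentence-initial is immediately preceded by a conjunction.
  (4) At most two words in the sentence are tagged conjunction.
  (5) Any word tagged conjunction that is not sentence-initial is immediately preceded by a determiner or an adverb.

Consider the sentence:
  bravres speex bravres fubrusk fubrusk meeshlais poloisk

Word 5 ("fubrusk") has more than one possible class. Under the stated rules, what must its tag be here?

Candidates per position — 1:bravres {conjunction,noun}; 2:speex {adverb}; 3:bravres {conjunction,noun}; 4:fubrusk {adjective,noun}; 5:fubrusk {adjective,noun}; 6:meeshlais {noun}; 7:poloisk {determiner}.
Position 1: noun is ruled out by rule 3; that leaves conjunction.
Position 3: noun is ruled out by rule 2; that leaves conjunction.
Position 4: noun is ruled out by rule 2; that leaves adjective.
Position 5: noun is ruled out by rule 1; that leaves adjective.
So the tagging must be: conjunction adverb conjunction adjective adjective noun determiner.
Rule-by-rule: rule 1 satisfied; rule 2 satisfied; rule 3 satisfied; rule 4 satisfied; rule 5 satisfied.

adjective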